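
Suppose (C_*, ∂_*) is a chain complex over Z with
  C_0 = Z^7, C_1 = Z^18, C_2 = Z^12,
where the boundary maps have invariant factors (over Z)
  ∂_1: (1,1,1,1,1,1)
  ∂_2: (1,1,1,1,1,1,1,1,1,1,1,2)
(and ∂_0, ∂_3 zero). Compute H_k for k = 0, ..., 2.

H_0 ≅ Z,  H_1 ≅ Z/2,  H_2 = 0.

H_0: b_0 = 7 − 0 − 6 = 1; torsion from ∂_1 factors > 1: none. So H_0 ≅ Z.
H_1: b_1 = 18 − 6 − 12 = 0; torsion from ∂_2 factors > 1: [2]. So H_1 ≅ Z/2.
H_2: b_2 = 12 − 12 − 0 = 0; torsion from ∂_3 factors > 1: none. So H_2 ≅ 0.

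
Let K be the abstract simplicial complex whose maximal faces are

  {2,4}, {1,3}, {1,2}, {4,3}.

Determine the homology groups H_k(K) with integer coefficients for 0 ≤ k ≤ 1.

Order the vertices as 1 < 2 < 3 < 4. Listing each simplex with vertices in this order, K has dimension 1 with simplices:

  0-simplices (4): [1], [2], [3], [4]
  1-simplices (4): [1,2], [1,3], [2,4], [3,4]

so the chain groups are C_0 ≅ Z^4, C_1 ≅ Z^4.

The boundary map ∂_1: C_1 → C_0 is given by ∂[p,q] = [q] − [p]. For instance
  ∂[1,2] = [2] − [1].
The resulting 4×4 matrix has rank 3, and its Smith normal form has invariant factors (1,1,1).

Reading off H_k = ker ∂_k / im ∂_{k+1}:

  H_0: rank C_0 − rank ∂_1 = 4 − 3 = 1, and the invariant factors of ∂_1 are all 1, so H_0 = Z.
  H_1: rank ker ∂_1 − rank ∂_2 = (4 − 3) − 0 = 1, and there is no ∂_2, so H_1 = Z.

As a check, the Euler characteristic is 4 − 4 = 0, which agrees with 1 − 1 = 0.

H_0 = Z,  H_1 = Z.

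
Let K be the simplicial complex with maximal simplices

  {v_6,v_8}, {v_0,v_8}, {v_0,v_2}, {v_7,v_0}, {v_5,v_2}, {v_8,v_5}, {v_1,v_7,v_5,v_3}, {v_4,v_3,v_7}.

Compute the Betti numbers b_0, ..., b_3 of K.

K has 9 vertices, 14 edges, 5 triangles, 1 3-simplex.
rank ∂_0 = 0, rank ∂_1 = 8 ⇒ b_0 = 9 − 0 − 8 = 1; all invariant factors of ∂_1 are 1 so no torsion. So H_0 ≅ Z.
rank ∂_1 = 8, rank ∂_2 = 4 ⇒ b_1 = 14 − 8 − 4 = 2; all invariant factors of ∂_2 are 1 so no torsion. So H_1 ≅ Z^2.
rank ∂_2 = 4, rank ∂_3 = 1 ⇒ b_2 = 5 − 4 − 1 = 0; all invariant factors of ∂_3 are 1 so no torsion. So H_2 ≅ 0.
rank ∂_3 = 1, rank ∂_4 = 0 ⇒ b_3 = 1 − 1 − 0 = 0. So H_3 ≅ 0.

b_0 = 1, b_1 = 2, b_2 = 0, b_3 = 0.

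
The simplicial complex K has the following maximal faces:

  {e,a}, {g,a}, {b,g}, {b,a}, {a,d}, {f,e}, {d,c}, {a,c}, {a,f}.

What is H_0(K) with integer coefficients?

H_0 ≅ Z.

K has 7 vertices, 9 edges.
rank ∂_0 = 0, rank ∂_1 = 6 ⇒ b_0 = 7 − 0 − 6 = 1; all invariant factors of ∂_1 are 1 so no torsion. So H_0 = Z.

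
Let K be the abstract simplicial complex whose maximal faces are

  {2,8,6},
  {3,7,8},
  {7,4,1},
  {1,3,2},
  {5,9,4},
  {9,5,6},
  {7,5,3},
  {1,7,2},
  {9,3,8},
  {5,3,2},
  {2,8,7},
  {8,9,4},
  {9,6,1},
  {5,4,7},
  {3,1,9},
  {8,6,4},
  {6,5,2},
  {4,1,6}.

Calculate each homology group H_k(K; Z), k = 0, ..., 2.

Fix the vertex order 1 < 2 < 3 < 4 < 5 < 6 < 7 < 8 < 9 and write every simplex with vertices in increasing order. Then dim K = 2 and the simplices of K are:

  0-simplices (9): [1], [2], [3], [4], [5], [6], [7], [8], [9]
  1-simplices (27): (27 of them)
  2-simplices (18): [1,2,3], [1,2,7], [1,3,9], [1,4,6], [1,4,7], [1,6,9], [2,3,5], [2,5,6], [2,6,8], [2,7,8], [3,5,7], [3,7,8], [3,8,9], [4,5,7], [4,5,9], [4,6,8], [4,8,9], [5,6,9]

Hence C_0 ≅ Z^9, C_1 ≅ Z^27, C_2 ≅ Z^18.

The boundary map ∂_1: C_1 → C_0 maps an edge to its endpoints' difference, ∂[p,q] = q − p.
The resulting 9×27 matrix has rank 8, and its Smith normal form has invariant factors (1,1,1,1,1,1,1,1).

The boundary map ∂_2: C_2 → C_1 sends each 2-simplex [p,q,r] to [q,r] − [p,r] + [p,q]. For instance
  ∂[2,7,8] = [7,8] − [2,8] + [2,7],
  ∂[3,8,9] = [8,9] − [3,9] + [3,8].
As a 27×18 matrix over Z this has rank 18, with invariant factors (1,1,1,1,1,1,1,1,1,1,1,1,1,1,1,1,1,2).

From H_k ≅ ker(∂_k) / im(∂_{k+1}) we obtain:

  H_0: rank C_0 − rank ∂_1 = 9 − 8 = 1, and the invariant factors of ∂_1 are all 1, so H_0 = Z.
  H_1: rank ker ∂_1 − rank ∂_2 = (27 − 8) − 18 = 1, and ∂_2 has invariant factor 2 > 1, so H_1 = Z ⊕ Z/2Z.
  H_2: rank ker ∂_2 − rank ∂_3 = (18 − 18) − 0 = 0, and there is no ∂_3, so H_2 = 0.

(K is a triangulation of the Klein bottle.)

H_0 = Z,  H_1 = Z ⊕ Z/2Z,  H_2 = 0.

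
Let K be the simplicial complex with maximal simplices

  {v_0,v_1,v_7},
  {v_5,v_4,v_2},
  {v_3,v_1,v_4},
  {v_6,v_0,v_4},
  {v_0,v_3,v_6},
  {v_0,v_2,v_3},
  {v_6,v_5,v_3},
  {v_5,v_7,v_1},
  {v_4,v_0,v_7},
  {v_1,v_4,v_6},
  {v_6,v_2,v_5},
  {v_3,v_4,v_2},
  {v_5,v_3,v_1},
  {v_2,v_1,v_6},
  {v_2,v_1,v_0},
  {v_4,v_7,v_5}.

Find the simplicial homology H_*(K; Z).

H_0 ≅ Z,  H_1 ≅ Z^2,  H_2 ≅ Z.

Take the total order v_0 < v_1 < v_2 < v_3 < v_4 < v_5 < v_6 < v_7 on the vertex set. Then K (dimension 2) consists of the simplices:

  0-simplices (8): [v_0], [v_1], [v_2], [v_3], [v_4], [v_5], [v_6], [v_7]
  1-simplices (24): (24 of them)
  2-simplices (16): (16 of them)

Hence C_0 ≅ Z^8, C_1 ≅ Z^24, C_2 ≅ Z^16.

Boundary ∂_1: C_1 → C_0 maps an edge to its endpoints' difference, ∂[p,q] = q − p.
This gives a 8×24 integer matrix of rank 7; reducing to Smith normal form yields diagonal entries (1,1,1,1,1,1,1).

The boundary map ∂_2: C_2 → C_1 acts by ∂[p,q,r] = [q,r] − [p,r] + [p,q]. For instance
  ∂[v_0,v_3,v_6] = [v_3,v_6] − [v_0,v_6] + [v_0,v_3],
  ∂[v_0,v_4,v_6] = [v_4,v_6] − [v_0,v_6] + [v_0,v_4].
As a 24×16 matrix over Z this has rank 15, with invariant factors (1,1,1,1,1,1,1,1,1,1,1,1,1,1,1).

Now H_k = ker ∂_k / im ∂_{k+1}, so:

  H_0: rank C_0 − rank ∂_1 = 8 − 7 = 1, and the invariant factors of ∂_1 are all 1, so H_0 = Z.
  H_1: rank ker ∂_1 − rank ∂_2 = (24 − 7) − 15 = 2, and the invariant factors of ∂_2 are all 1, so H_1 = Z^2.
  H_2: rank ker ∂_2 − rank ∂_3 = (16 − 15) − 0 = 1, and there is no ∂_3, so H_2 = Z.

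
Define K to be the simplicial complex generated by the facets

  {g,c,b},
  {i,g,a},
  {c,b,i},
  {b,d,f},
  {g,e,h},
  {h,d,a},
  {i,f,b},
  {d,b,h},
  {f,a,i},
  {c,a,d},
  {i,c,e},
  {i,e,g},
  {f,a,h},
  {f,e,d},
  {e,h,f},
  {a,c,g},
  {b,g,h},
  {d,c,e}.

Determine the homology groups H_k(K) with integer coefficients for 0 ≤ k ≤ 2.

H_0 ≅ Z,  H_1 ≅ Z ⊕ Z/2Z,  H_2 = 0.

Order the vertices as a < b < c < d < e < f < g < h < i. Listing each simplex with vertices in this order, K has dimension 2 with simplices:

  0-simplices (9): a, b, c, d, e, f, g, h, i
  1-simplices (27): ac, ad, af, ag, ah, ai, bc, bd, bf, bg, bh, bi, cd, ce, cg, ci, de, df, dh, ef, eg, eh, ei, fh, fi, gh, gi
  2-simplices (18): acd, acg, adh, afh, afi, agi, bcg, bci, bdf, bdh, bfi, bgh, cde, cei, def, efh, egh, egi

giving chain groups C_0 ≅ Z^9, C_1 ≅ Z^27, C_2 ≅ Z^18.

Boundary ∂_1: C_1 → C_0 sends each edge [p,q] (with p < q) to q − p. For instance
  ∂ac = c − a.
The 9×27 boundary matrix has rank 8 and Smith normal form diag(1,1,1,1,1,1,1,1).

∂_2: C_2 → C_1 sends each 2-simplex [p,q,r] to [q,r] − [p,r] + [p,q]. For instance
  ∂egh = gh − eh + eg,
  ∂bci = ci − bi + bc.
The resulting 27×18 matrix has rank 18, and its Smith normal form has invariant factors (1,1,1,1,1,1,1,1,1,1,1,1,1,1,1,1,1,2).

From H_k ≅ ker(∂_k) / im(∂_{k+1}) we obtain:

  H_0: rank C_0 − rank ∂_1 = 9 − 8 = 1, and the invariant factors of ∂_1 are all 1, so H_0 = Z.
  H_1: rank ker ∂_1 − rank ∂_2 = (27 − 8) − 18 = 1, and ∂_2 has invariant factor 2 > 1, so H_1 = Z ⊕ Z/2Z.
  H_2: rank ker ∂_2 − rank ∂_3 = (18 − 18) − 0 = 0, and there is no ∂_3, so H_2 = 0.

As a check, the Euler characteristic is 9 − 27 + 18 = 0, which agrees with 1 − 1 + 0 = 0.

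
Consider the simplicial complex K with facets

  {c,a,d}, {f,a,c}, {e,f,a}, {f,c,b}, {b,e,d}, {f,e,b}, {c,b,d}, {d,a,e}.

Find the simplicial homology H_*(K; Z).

We work with the vertex ordering a < b < c < d < e < f. The simplices of K, each written with vertices in increasing order, are:

  0-simplices (6): a, b, c, d, e, f
  1-simplices (12): ac, ad, ae, af, bc, bd, be, bf, cd, cf, de, ef
  2-simplices (8): acd, acf, ade, aef, bcd, bcf, bde, bef

Hence C_0 ≅ Z^6, C_1 ≅ Z^12, C_2 ≅ Z^8.

Boundary ∂_1: C_1 → C_0 maps an edge to its endpoints' difference, ∂[p,q] = q − p. For instance
  ∂ac = c − a.
This gives a 6×12 integer matrix of rank 5; reducing to Smith normal form yields diagonal entries (1,1,1,1,1).

Boundary ∂_2: C_2 → C_1 maps a triangle to the signed sum of its edges. For instance
  ∂bcf = cf − bf + bc,
  ∂bcd = cd − bd + bc.
This gives a 12×8 integer matrix of rank 7; reducing to Smith normal form yields diagonal entries (1,1,1,1,1,1,1).

Computing H_k = (kernel of ∂_k) / (image of ∂_{k+1}):

  H_0: rank C_0 − rank ∂_1 = 6 − 5 = 1, and the invariant factors of ∂_1 are all 1, so H_0 ≅ Z.
  H_1: rank ker ∂_1 − rank ∂_2 = (12 − 5) − 7 = 0, and the invariant factors of ∂_2 are all 1, so H_1 ≅ 0.
  H_2: rank ker ∂_2 − rank ∂_3 = (8 − 7) − 0 = 1, and there is no ∂_3, so H_2 ≅ Z.

H_0 ≅ Z,  H_1 = 0,  H_2 ≅ Z.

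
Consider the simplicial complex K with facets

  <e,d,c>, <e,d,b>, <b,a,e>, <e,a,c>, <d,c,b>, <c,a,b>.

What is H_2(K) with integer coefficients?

Fix the vertex order a < b < c < d < e and write every simplex with vertices in increasing order. Then dim K = 2 and the simplices of K are:

  0-simplices (5): a, b, c, d, e
  1-simplices (9): ab, ac, ae, bc, bd, be, cd, ce, de
  2-simplices (6): abc, abe, ace, bcd, bde, cde

giving chain groups C_0 ≅ Z^5, C_1 ≅ Z^9, C_2 ≅ Z^6.

∂_1: C_1 → C_0 maps an edge to its endpoints' difference, ∂[p,q] = q − p.
The resulting 5×9 matrix has rank 4, and its Smith normal form has invariant factors (1,1,1,1).

∂_2: C_2 → C_1 acts by ∂[p,q,r] = [q,r] − [p,r] + [p,q]. For instance
  ∂ace = ce − ae + ac,
  ∂bde = de − be + bd.
The resulting 9×6 matrix has rank 5, and its Smith normal form has invariant factors (1,1,1,1,1).

Now H_k = ker ∂_k / im ∂_{k+1}, so:

  H_2: rank ker ∂_2 − rank ∂_3 = (6 − 5) − 0 = 1, and there is no ∂_3, so H_2 ≅ Z.

H_2 ≅ Z.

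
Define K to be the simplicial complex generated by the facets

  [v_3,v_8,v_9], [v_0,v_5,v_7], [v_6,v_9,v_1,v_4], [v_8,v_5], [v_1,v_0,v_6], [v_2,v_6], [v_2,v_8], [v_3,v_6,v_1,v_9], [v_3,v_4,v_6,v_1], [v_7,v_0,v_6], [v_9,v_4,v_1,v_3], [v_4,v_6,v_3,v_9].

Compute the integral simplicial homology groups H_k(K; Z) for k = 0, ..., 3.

Fix the vertex order v_0 < v_1 < v_2 < v_3 < v_4 < v_5 < v_6 < v_7 < v_8 < v_9 and write every simplex with vertices in increasing order. Then dim K = 3 and the simplices of K are:

  0-simplices (10): [v_0], [v_1], [v_2], [v_3], [v_4], [v_5], [v_6], [v_7], [v_8], [v_9]
  1-simplices (21): (21 of them)
  2-simplices (14): (14 of them)
  3-simplices (5): [v_1,v_3,v_4,v_6], [v_1,v_3,v_4,v_9], [v_1,v_3,v_6,v_9], [v_1,v_4,v_6,v_9], [v_3,v_4,v_6,v_9]

Hence C_0 ≅ Z^10, C_1 ≅ Z^21, C_2 ≅ Z^14, C_3 ≅ Z^5.

∂_1: C_1 → C_0 sends each edge [p,q] (with p < q) to q − p. For instance
  ∂[v_1,v_9] = [v_9] − [v_1].
The 10×21 boundary matrix has rank 9 and Smith normal form diag(1,1,1,1,1,1,1,1,1).

Boundary ∂_2: C_2 → C_1 acts by ∂[p,q,r] = [q,r] − [p,r] + [p,q]. For instance
  ∂[v_1,v_6,v_9] = [v_6,v_9] − [v_1,v_9] + [v_1,v_6],
  ∂[v_1,v_3,v_9] = [v_3,v_9] − [v_1,v_9] + [v_1,v_3].
This gives a 21×14 integer matrix of rank 10; reducing to Smith normal form yields diagonal entries (1,1,1,1,1,1,1,1,1,1).

∂_3: C_3 → C_2 sends each 3-simplex σ to the alternating sum Σ_i (−1)^i (σ with its i-th vertex removed). For instance
  ∂[v_1,v_3,v_6,v_9] = [v_3,v_6,v_9] − [v_1,v_6,v_9] + [v_1,v_3,v_9] − [v_1,v_3,v_6],
  ∂[v_3,v_4,v_6,v_9] = [v_4,v_6,v_9] − [v_3,v_6,v_9] + [v_3,v_4,v_9] − [v_3,v_4,v_6].
As a 14×5 matrix over Z this has rank 4, with invariant factors (1,1,1,1).

Reading off H_k = ker ∂_k / im ∂_{k+1}:

  H_0: rank C_0 − rank ∂_1 = 10 − 9 = 1, and the invariant factors of ∂_1 are all 1, so H_0 ≅ Z.
  H_1: rank ker ∂_1 − rank ∂_2 = (21 − 9) − 10 = 2, and the invariant factors of ∂_2 are all 1, so H_1 ≅ Z^2.
  H_2: rank ker ∂_2 − rank ∂_3 = (14 − 10) − 4 = 0, and the invariant factors of ∂_3 are all 1, so H_2 ≅ 0.
  H_3: rank ker ∂_3 − rank ∂_4 = (5 − 4) − 0 = 1, and there is no ∂_4, so H_3 ≅ Z.

As a check, the Euler characteristic is 10 − 21 + 14 − 5 = -2, which agrees with 1 − 2 + 0 − 1 = -2.

H_0 ≅ Z,  H_1 ≅ Z^2,  H_2 = 0,  H_3 ≅ Z.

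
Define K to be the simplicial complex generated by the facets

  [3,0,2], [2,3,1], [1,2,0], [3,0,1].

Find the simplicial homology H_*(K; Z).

Order the vertices as 0 < 1 < 2 < 3. Listing each simplex with vertices in this order, K has dimension 2 with simplices:

  0-simplices (4): [0], [1], [2], [3]
  1-simplices (6): [0,1], [0,2], [0,3], [1,2], [1,3], [2,3]
  2-simplices (4): [0,1,2], [0,1,3], [0,2,3], [1,2,3]

giving chain groups C_0 ≅ Z^4, C_1 ≅ Z^6, C_2 ≅ Z^4.

The boundary map ∂_1: C_1 → C_0 maps an edge to its endpoints' difference, ∂[p,q] = q − p.
The resulting 4×6 matrix has rank 3, and its Smith normal form has invariant factors (1,1,1).

Boundary ∂_2: C_2 → C_1 acts by ∂[p,q,r] = [q,r] − [p,r] + [p,q]. For instance
  ∂[1,2,3] = [2,3] − [1,3] + [1,2],
  ∂[0,2,3] = [2,3] − [0,3] + [0,2].
As a 6×4 matrix over Z this has rank 3, with invariant factors (1,1,1).

Reading off H_k = ker ∂_k / im ∂_{k+1}:

  H_0: rank C_0 − rank ∂_1 = 4 − 3 = 1, and the invariant factors of ∂_1 are all 1, so H_0 ≅ Z.
  H_1: rank ker ∂_1 − rank ∂_2 = (6 − 3) − 3 = 0, and the invariant factors of ∂_2 are all 1, so H_1 ≅ 0.
  H_2: rank ker ∂_2 − rank ∂_3 = (4 − 3) − 0 = 1, and there is no ∂_3, so H_2 ≅ Z.

As a check, the Euler characteristic is 4 − 6 + 4 = 2, which agrees with 1 − 0 + 1 = 2.

H_0 ≅ Z,  H_1 = 0,  H_2 ≅ Z.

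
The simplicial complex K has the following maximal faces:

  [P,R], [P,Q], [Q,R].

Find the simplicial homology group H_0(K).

We work with the vertex ordering P < Q < R. The simplices of K, each written with vertices in increasing order, are:

  0-simplices (3): P, Q, R
  1-simplices (3): PQ, PR, QR

Hence C_0 ≅ Z^3, C_1 ≅ Z^3.

∂_1: C_1 → C_0 sends each edge [p,q] (with p < q) to q − p. For instance
  ∂PR = R − P.
The 3×3 boundary matrix has rank 2 and Smith normal form diag(1,1).

Now H_k = ker ∂_k / im ∂_{k+1}, so:

  H_0: rank C_0 − rank ∂_1 = 3 − 2 = 1, and the invariant factors of ∂_1 are all 1, so H_0 = Z.

(K is a triangulation of the circle S^1.)

H_0 ≅ Z.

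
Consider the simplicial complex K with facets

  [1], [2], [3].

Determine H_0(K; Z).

H_0 = Z^3.

We work with the vertex ordering 1 < 2 < 3. The simplices of K, each written with vertices in increasing order, are:

  0-simplices (3): [1], [2], [3]

giving chain groups C_0 ≅ Z^3.

Reading off H_k = ker ∂_k / im ∂_{k+1}:

  H_0: rank C_0 − rank ∂_1 = 3 − 0 = 3, and there is no ∂_1, so H_0 = Z^3.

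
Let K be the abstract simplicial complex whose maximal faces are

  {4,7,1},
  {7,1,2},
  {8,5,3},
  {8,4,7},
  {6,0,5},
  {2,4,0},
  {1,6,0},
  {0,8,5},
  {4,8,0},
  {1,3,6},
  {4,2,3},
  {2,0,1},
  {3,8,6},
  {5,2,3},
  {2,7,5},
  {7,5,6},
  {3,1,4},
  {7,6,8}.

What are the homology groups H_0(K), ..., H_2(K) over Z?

H_0 ≅ Z,  H_1 ≅ Z ⊕ Z/2Z,  H_2 = 0.

Fix the vertex order 0 < 1 < 2 < 3 < 4 < 5 < 6 < 7 < 8 and write every simplex with vertices in increasing order. Then dim K = 2 and the simplices of K are:

  0-simplices (9): [0], [1], [2], [3], [4], [5], [6], [7], [8]
  1-simplices (27): (27 of them)
  2-simplices (18): [0,1,2], [0,1,6], [0,2,4], [0,4,8], [0,5,6], [0,5,8], [1,2,7], [1,3,4], [1,3,6], [1,4,7], [2,3,4], [2,3,5], [2,5,7], [3,5,8], [3,6,8], [4,7,8], [5,6,7], [6,7,8]

giving chain groups C_0 ≅ Z^9, C_1 ≅ Z^27, C_2 ≅ Z^18.

Boundary ∂_1: C_1 → C_0 maps an edge to its endpoints' difference, ∂[p,q] = q − p.
The 9×27 boundary matrix has rank 8 and Smith normal form diag(1,1,1,1,1,1,1,1).

∂_2: C_2 → C_1 maps a triangle to the signed sum of its edges. For instance
  ∂[6,7,8] = [7,8] − [6,8] + [6,7],
  ∂[1,2,7] = [2,7] − [1,7] + [1,2].
The 27×18 boundary matrix has rank 18 and Smith normal form diag(1,1,1,1,1,1,1,1,1,1,1,1,1,1,1,1,1,2).

Now H_k = ker ∂_k / im ∂_{k+1}, so:

  H_0: rank C_0 − rank ∂_1 = 9 − 8 = 1, and the invariant factors of ∂_1 are all 1, so H_0 ≅ Z.
  H_1: rank ker ∂_1 − rank ∂_2 = (27 − 8) − 18 = 1, and ∂_2 has invariant factor 2 > 1, so H_1 ≅ Z ⊕ Z/2Z.
  H_2: rank ker ∂_2 − rank ∂_3 = (18 − 18) − 0 = 0, and there is no ∂_3, so H_2 ≅ 0.

As a check, the Euler characteristic is 9 − 27 + 18 = 0, which agrees with 1 − 1 + 0 = 0.
(K is a triangulation of the Klein bottle.)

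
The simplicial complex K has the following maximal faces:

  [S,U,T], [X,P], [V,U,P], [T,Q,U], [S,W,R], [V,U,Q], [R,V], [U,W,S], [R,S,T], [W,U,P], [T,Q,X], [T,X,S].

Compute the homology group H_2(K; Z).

Fix the vertex order P < Q < R < S < T < U < V < W < X and write every simplex with vertices in increasing order. Then dim K = 2 and the simplices of K are:

  0-simplices (9): P, Q, R, S, T, U, V, W, X
  1-simplices (20): PU, PV, PW, PX, QT, QU, QV, QX, RS, RT, RV, RW, ST, SU, SW, SX, TU, TX, UV, UW
  2-simplices (10): PUV, PUW, QTU, QTX, QUV, RST, RSW, STU, STX, SUW

so the chain groups are C_0 ≅ Z^9, C_1 ≅ Z^20, C_2 ≅ Z^10.

Boundary ∂_1: C_1 → C_0 sends each edge [p,q] (with p < q) to q − p.
This gives a 9×20 integer matrix of rank 8; reducing to Smith normal form yields diagonal entries (1,1,1,1,1,1,1,1).

∂_2: C_2 → C_1 maps a triangle to the signed sum of its edges. For instance
  ∂STU = TU − SU + ST,
  ∂RSW = SW − RW + RS.
The 20×10 boundary matrix has rank 10 and Smith normal form diag(1,1,1,1,1,1,1,1,1,1).

Now H_k = ker ∂_k / im ∂_{k+1}, so:

  H_2: rank ker ∂_2 − rank ∂_3 = (10 − 10) − 0 = 0, and there is no ∂_3, so H_2 ≅ 0.

H_2 ≅ 0.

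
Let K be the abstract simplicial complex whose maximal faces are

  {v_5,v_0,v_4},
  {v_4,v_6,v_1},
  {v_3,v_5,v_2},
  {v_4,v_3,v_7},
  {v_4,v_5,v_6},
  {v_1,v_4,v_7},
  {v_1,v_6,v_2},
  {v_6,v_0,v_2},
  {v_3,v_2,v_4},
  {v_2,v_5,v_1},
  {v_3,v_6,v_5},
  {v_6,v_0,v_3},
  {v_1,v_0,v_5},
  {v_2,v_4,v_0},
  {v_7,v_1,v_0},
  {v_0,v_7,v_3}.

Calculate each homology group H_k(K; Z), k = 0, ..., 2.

H_0 = Z,  H_1 = Z^2,  H_2 = Z.

K has 8 vertices, 24 edges, 16 triangles.
rank ∂_0 = 0, rank ∂_1 = 7 ⇒ b_0 = 8 − 0 − 7 = 1; all invariant factors of ∂_1 are 1 so no torsion. So H_0 = Z.
rank ∂_1 = 7, rank ∂_2 = 15 ⇒ b_1 = 24 − 7 − 15 = 2; all invariant factors of ∂_2 are 1 so no torsion. So H_1 = Z^2.
rank ∂_2 = 15, rank ∂_3 = 0 ⇒ b_2 = 16 − 15 − 0 = 1. So H_2 = Z.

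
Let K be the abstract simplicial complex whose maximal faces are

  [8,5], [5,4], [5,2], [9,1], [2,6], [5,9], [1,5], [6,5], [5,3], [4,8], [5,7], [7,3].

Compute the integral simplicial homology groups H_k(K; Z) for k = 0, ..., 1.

Fix the vertex order 1 < 2 < 3 < 4 < 5 < 6 < 7 < 8 < 9 and write every simplex with vertices in increasing order. Then dim K = 1 and the simplices of K are:

  0-simplices (9): [1], [2], [3], [4], [5], [6], [7], [8], [9]
  1-simplices (12): [1,5], [1,9], [2,5], [2,6], [3,5], [3,7], [4,5], [4,8], [5,6], [5,7], [5,8], [5,9]

Hence C_0 ≅ Z^9, C_1 ≅ Z^12.

∂_1: C_1 → C_0 sends each edge [p,q] (with p < q) to q − p.
The resulting 9×12 matrix has rank 8, and its Smith normal form has invariant factors (1,1,1,1,1,1,1,1).

Now H_k = ker ∂_k / im ∂_{k+1}, so:

  H_0: rank C_0 − rank ∂_1 = 9 − 8 = 1, and the invariant factors of ∂_1 are all 1, so H_0 = Z.
  H_1: rank ker ∂_1 − rank ∂_2 = (12 − 8) − 0 = 4, and there is no ∂_2, so H_1 = Z^4.

H_0 ≅ Z,  H_1 ≅ Z^4.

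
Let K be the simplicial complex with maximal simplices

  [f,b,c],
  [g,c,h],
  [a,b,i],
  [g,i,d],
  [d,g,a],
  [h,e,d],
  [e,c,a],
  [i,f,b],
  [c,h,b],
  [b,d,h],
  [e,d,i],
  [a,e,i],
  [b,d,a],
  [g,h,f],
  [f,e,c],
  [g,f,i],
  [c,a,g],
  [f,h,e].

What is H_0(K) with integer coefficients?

Order the vertices as a < b < c < d < e < f < g < h < i. Listing each simplex with vertices in this order, K has dimension 2 with simplices:

  0-simplices (9): a, b, c, d, e, f, g, h, i
  1-simplices (27): ab, ac, ad, ae, ag, ai, bc, bd, bf, bh, bi, ce, cf, cg, ch, de, dg, dh, di, ef, eh, ei, fg, fh, fi, gh, gi
  2-simplices (18): abd, abi, ace, acg, adg, aei, bcf, bch, bdh, bfi, cef, cgh, deh, dei, dgi, efh, fgh, fgi

so the chain groups are C_0 ≅ Z^9, C_1 ≅ Z^27, C_2 ≅ Z^18.

Boundary ∂_1: C_1 → C_0 sends each edge [p,q] (with p < q) to q − p.
As a 9×27 matrix over Z this has rank 8, with invariant factors (1,1,1,1,1,1,1,1).

Boundary ∂_2: C_2 → C_1 sends each 2-simplex [p,q,r] to [q,r] − [p,r] + [p,q]. For instance
  ∂abi = bi − ai + ab,
  ∂deh = eh − dh + de.
The resulting 27×18 matrix has rank 18, and its Smith normal form has invariant factors (1,1,1,1,1,1,1,1,1,1,1,1,1,1,1,1,1,2).

Reading off H_k = ker ∂_k / im ∂_{k+1}:

  H_0: rank C_0 − rank ∂_1 = 9 − 8 = 1, and the invariant factors of ∂_1 are all 1, so H_0 = Z.

H_0 = Z.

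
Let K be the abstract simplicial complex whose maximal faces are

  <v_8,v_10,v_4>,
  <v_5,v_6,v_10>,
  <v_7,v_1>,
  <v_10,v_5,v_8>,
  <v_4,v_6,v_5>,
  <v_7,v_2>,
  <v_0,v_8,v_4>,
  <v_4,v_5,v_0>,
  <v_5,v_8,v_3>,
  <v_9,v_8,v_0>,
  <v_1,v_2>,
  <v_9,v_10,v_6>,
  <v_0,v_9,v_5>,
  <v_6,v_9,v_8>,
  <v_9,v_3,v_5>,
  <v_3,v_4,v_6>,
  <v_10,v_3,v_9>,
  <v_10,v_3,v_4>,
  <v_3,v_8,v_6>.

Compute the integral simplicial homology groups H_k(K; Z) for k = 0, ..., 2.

H_0 = Z^2,  H_1 = Z^3,  H_2 = Z.

We work with the vertex ordering v_0 < v_1 < v_2 < v_3 < v_4 < v_5 < v_6 < v_7 < v_8 < v_9 < v_10. The simplices of K, each written with vertices in increasing order, are:

  0-simplices (11): [v_0], [v_1], [v_2], [v_3], [v_4], [v_5], [v_6], [v_7], [v_8], [v_9], [v_10]
  1-simplices (27): (27 of them)
  2-simplices (16): (16 of them)

so the chain groups are C_0 ≅ Z^11, C_1 ≅ Z^27, C_2 ≅ Z^16.

∂_1: C_1 → C_0 sends each edge [p,q] (with p < q) to q − p. For instance
  ∂[v_0,v_4] = [v_4] − [v_0].
The resulting 11×27 matrix has rank 9, and its Smith normal form has invariant factors (1,1,1,1,1,1,1,1,1).

The boundary map ∂_2: C_2 → C_1 maps a triangle to the signed sum of its edges. For instance
  ∂[v_0,v_8,v_9] = [v_8,v_9] − [v_0,v_9] + [v_0,v_8],
  ∂[v_3,v_4,v_6] = [v_4,v_6] − [v_3,v_6] + [v_3,v_4].
This gives a 27×16 integer matrix of rank 15; reducing to Smith normal form yields diagonal entries (1,1,1,1,1,1,1,1,1,1,1,1,1,1,1).

Computing H_k = (kernel of ∂_k) / (image of ∂_{k+1}):

  H_0: rank C_0 − rank ∂_1 = 11 − 9 = 2, and the invariant factors of ∂_1 are all 1, so H_0 = Z^2.
  H_1: rank ker ∂_1 − rank ∂_2 = (27 − 9) − 15 = 3, and the invariant factors of ∂_2 are all 1, so H_1 = Z^3.
  H_2: rank ker ∂_2 − rank ∂_3 = (16 − 15) − 0 = 1, and there is no ∂_3, so H_2 = Z.

As a check, the Euler characteristic is 11 − 27 + 16 = 0, which agrees with 2 − 3 + 1 = 0.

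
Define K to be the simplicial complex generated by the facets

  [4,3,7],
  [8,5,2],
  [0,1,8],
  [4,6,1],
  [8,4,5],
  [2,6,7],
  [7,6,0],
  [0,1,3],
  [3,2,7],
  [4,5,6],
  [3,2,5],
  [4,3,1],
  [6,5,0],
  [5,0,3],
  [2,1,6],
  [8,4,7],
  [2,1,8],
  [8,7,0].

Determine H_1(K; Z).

H_1 ≅ Z^2.

Order the vertices as 0 < 1 < 2 < 3 < 4 < 5 < 6 < 7 < 8. Listing each simplex with vertices in this order, K has dimension 2 with simplices:

  0-simplices (9): [0], [1], [2], [3], [4], [5], [6], [7], [8]
  1-simplices (27): (27 of them)
  2-simplices (18): [0,1,3], [0,1,8], [0,3,5], [0,5,6], [0,6,7], [0,7,8], [1,2,6], [1,2,8], [1,3,4], [1,4,6], [2,3,5], [2,3,7], [2,5,8], [2,6,7], [3,4,7], [4,5,6], [4,5,8], [4,7,8]

so the chain groups are C_0 ≅ Z^9, C_1 ≅ Z^27, C_2 ≅ Z^18.

Boundary ∂_1: C_1 → C_0 maps an edge to its endpoints' difference, ∂[p,q] = q − p.
As a 9×27 matrix over Z this has rank 8, with invariant factors (1,1,1,1,1,1,1,1).

Boundary ∂_2: C_2 → C_1 maps a triangle to the signed sum of its edges. For instance
  ∂[2,5,8] = [5,8] − [2,8] + [2,5],
  ∂[1,2,6] = [2,6] − [1,6] + [1,2].
The 27×18 boundary matrix has rank 17 and Smith normal form diag(1,1,1,1,1,1,1,1,1,1,1,1,1,1,1,1,1).

Now H_k = ker ∂_k / im ∂_{k+1}, so:

  H_1: rank ker ∂_1 − rank ∂_2 = (27 − 8) − 17 = 2, and the invariant factors of ∂_2 are all 1, so H_1 = Z^2.

(K is a triangulation of the torus T^2.)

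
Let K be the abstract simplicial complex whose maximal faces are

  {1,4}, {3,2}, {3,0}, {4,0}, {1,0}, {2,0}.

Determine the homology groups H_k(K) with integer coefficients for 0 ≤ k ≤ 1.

Take the total order 0 < 1 < 2 < 3 < 4 on the vertex set. Then K (dimension 1) consists of the simplices:

  0-simplices (5): [0], [1], [2], [3], [4]
  1-simplices (6): [0,1], [0,2], [0,3], [0,4], [1,4], [2,3]

so the chain groups are C_0 ≅ Z^5, C_1 ≅ Z^6.

∂_1: C_1 → C_0 maps an edge to its endpoints' difference, ∂[p,q] = q − p. For instance
  ∂[2,3] = [3] − [2].
This gives a 5×6 integer matrix of rank 4; reducing to Smith normal form yields diagonal entries (1,1,1,1).

Now H_k = ker ∂_k / im ∂_{k+1}, so:

  H_0: rank C_0 − rank ∂_1 = 5 − 4 = 1, and the invariant factors of ∂_1 are all 1, so H_0 ≅ Z.
  H_1: rank ker ∂_1 − rank ∂_2 = (6 − 4) − 0 = 2, and there is no ∂_2, so H_1 ≅ Z^2.

H_0 = Z,  H_1 = Z^2.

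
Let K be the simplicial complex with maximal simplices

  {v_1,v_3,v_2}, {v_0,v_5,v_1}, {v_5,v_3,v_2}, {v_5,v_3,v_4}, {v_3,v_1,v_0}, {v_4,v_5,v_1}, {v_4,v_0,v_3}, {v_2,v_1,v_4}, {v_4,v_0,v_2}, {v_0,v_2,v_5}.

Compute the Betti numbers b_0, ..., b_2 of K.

b_0 = 1, b_1 = 0, b_2 = 0.

Take the total order v_0 < v_1 < v_2 < v_3 < v_4 < v_5 on the vertex set. Then K (dimension 2) consists of the simplices:

  0-simplices (6): [v_0], [v_1], [v_2], [v_3], [v_4], [v_5]
  1-simplices (15): (15 of them)
  2-simplices (10): [v_0,v_1,v_3], [v_0,v_1,v_5], [v_0,v_2,v_4], [v_0,v_2,v_5], [v_0,v_3,v_4], [v_1,v_2,v_3], [v_1,v_2,v_4], [v_1,v_4,v_5], [v_2,v_3,v_5], [v_3,v_4,v_5]

Hence C_0 ≅ Z^6, C_1 ≅ Z^15, C_2 ≅ Z^10.

The boundary map ∂_1: C_1 → C_0 is given by ∂[p,q] = [q] − [p]. For instance
  ∂[v_0,v_2] = [v_2] − [v_0].
The 6×15 boundary matrix has rank 5 and Smith normal form diag(1,1,1,1,1).

Boundary ∂_2: C_2 → C_1 sends each 2-simplex [p,q,r] to [q,r] − [p,r] + [p,q]. For instance
  ∂[v_3,v_4,v_5] = [v_4,v_5] − [v_3,v_5] + [v_3,v_4],
  ∂[v_1,v_2,v_3] = [v_2,v_3] − [v_1,v_3] + [v_1,v_2].
The 15×10 boundary matrix has rank 10 and Smith normal form diag(1,1,1,1,1,1,1,1,1,2).

From H_k ≅ ker(∂_k) / im(∂_{k+1}) we obtain:

  H_0: rank C_0 − rank ∂_1 = 6 − 5 = 1, and the invariant factors of ∂_1 are all 1, so H_0 = Z.
  H_1: rank ker ∂_1 − rank ∂_2 = (15 − 5) − 10 = 0, and ∂_2 has invariant factor 2 > 1, so H_1 = Z/2.
  H_2: rank ker ∂_2 − rank ∂_3 = (10 − 10) − 0 = 0, and there is no ∂_3, so H_2 = 0.

As a check, the Euler characteristic is 6 − 15 + 10 = 1, which agrees with 1 − 0 + 0 = 1.

Hence the Betti numbers are b_0 = 1, b_1 = 0, b_2 = 0.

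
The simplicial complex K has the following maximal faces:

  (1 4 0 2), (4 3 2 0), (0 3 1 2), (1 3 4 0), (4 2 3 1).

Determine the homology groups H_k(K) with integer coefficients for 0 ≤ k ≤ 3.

H_0 ≅ Z,  H_1 = 0,  H_2 = 0,  H_3 ≅ Z.

Fix the vertex order 0 < 1 < 2 < 3 < 4 and write every simplex with vertices in increasing order. Then dim K = 3 and the simplices of K are:

  0-simplices (5): [0], [1], [2], [3], [4]
  1-simplices (10): [0,1], [0,2], [0,3], [0,4], [1,2], [1,3], [1,4], [2,3], [2,4], [3,4]
  2-simplices (10): [0,1,2], [0,1,3], [0,1,4], [0,2,3], [0,2,4], [0,3,4], [1,2,3], [1,2,4], [1,3,4], [2,3,4]
  3-simplices (5): [0,1,2,3], [0,1,2,4], [0,1,3,4], [0,2,3,4], [1,2,3,4]

so the chain groups are C_0 ≅ Z^5, C_1 ≅ Z^10, C_2 ≅ Z^10, C_3 ≅ Z^5.

Boundary ∂_1: C_1 → C_0 maps an edge to its endpoints' difference, ∂[p,q] = q − p. For instance
  ∂[0,1] = [1] − [0].
This gives a 5×10 integer matrix of rank 4; reducing to Smith normal form yields diagonal entries (1,1,1,1).

The boundary map ∂_2: C_2 → C_1 sends each 2-simplex [p,q,r] to [q,r] − [p,r] + [p,q]. For instance
  ∂[0,2,3] = [2,3] − [0,3] + [0,2],
  ∂[0,2,4] = [2,4] − [0,4] + [0,2].
The resulting 10×10 matrix has rank 6, and its Smith normal form has invariant factors (1,1,1,1,1,1).

∂_3: C_3 → C_2 sends each 3-simplex σ to the alternating sum Σ_i (−1)^i (σ with its i-th vertex removed). For instance
  ∂[0,2,3,4] = [2,3,4] − [0,3,4] + [0,2,4] − [0,2,3],
  ∂[1,2,3,4] = [2,3,4] − [1,3,4] + [1,2,4] − [1,2,3].
The 10×5 boundary matrix has rank 4 and Smith normal form diag(1,1,1,1).

Computing H_k = (kernel of ∂_k) / (image of ∂_{k+1}):

  H_0: rank C_0 − rank ∂_1 = 5 − 4 = 1, and the invariant factors of ∂_1 are all 1, so H_0 ≅ Z.
  H_1: rank ker ∂_1 − rank ∂_2 = (10 − 4) − 6 = 0, and the invariant factors of ∂_2 are all 1, so H_1 ≅ 0.
  H_2: rank ker ∂_2 − rank ∂_3 = (10 − 6) − 4 = 0, and the invariant factors of ∂_3 are all 1, so H_2 ≅ 0.
  H_3: rank ker ∂_3 − rank ∂_4 = (5 − 4) − 0 = 1, and there is no ∂_4, so H_3 ≅ Z.

As a check, the Euler characteristic is 5 − 10 + 10 − 5 = 0, which agrees with 1 − 0 + 0 − 1 = 0.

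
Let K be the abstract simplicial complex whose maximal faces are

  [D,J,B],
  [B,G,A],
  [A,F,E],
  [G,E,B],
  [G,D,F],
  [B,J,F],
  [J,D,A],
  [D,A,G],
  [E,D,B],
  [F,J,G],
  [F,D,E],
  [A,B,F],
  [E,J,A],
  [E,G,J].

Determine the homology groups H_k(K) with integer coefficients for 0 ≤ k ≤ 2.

H_0 ≅ Z,  H_1 ≅ Z^2,  H_2 ≅ Z.

Take the total order A < B < D < E < F < G < J on the vertex set. Then K (dimension 2) consists of the simplices:

  0-simplices (7): A, B, D, E, F, G, J
  1-simplices (21): AB, AD, AE, AF, AG, AJ, BD, BE, BF, BG, BJ, DE, DF, DG, DJ, EF, EG, EJ, FG, FJ, GJ
  2-simplices (14): ABF, ABG, ADG, ADJ, AEF, AEJ, BDE, BDJ, BEG, BFJ, DEF, DFG, EGJ, FGJ

so the chain groups are C_0 ≅ Z^7, C_1 ≅ Z^21, C_2 ≅ Z^14.

∂_1: C_1 → C_0 sends each edge [p,q] (with p < q) to q − p. For instance
  ∂AG = G − A.
As a 7×21 matrix over Z this has rank 6, with invariant factors (1,1,1,1,1,1).

Boundary ∂_2: C_2 → C_1 acts by ∂[p,q,r] = [q,r] − [p,r] + [p,q]. For instance
  ∂BEG = EG − BG + BE,
  ∂FGJ = GJ − FJ + FG.
As a 21×14 matrix over Z this has rank 13, with invariant factors (1,1,1,1,1,1,1,1,1,1,1,1,1).

From H_k ≅ ker(∂_k) / im(∂_{k+1}) we obtain:

  H_0: rank C_0 − rank ∂_1 = 7 − 6 = 1, and the invariant factors of ∂_1 are all 1, so H_0 = Z.
  H_1: rank ker ∂_1 − rank ∂_2 = (21 − 6) − 13 = 2, and the invariant factors of ∂_2 are all 1, so H_1 = Z^2.
  H_2: rank ker ∂_2 − rank ∂_3 = (14 − 13) − 0 = 1, and there is no ∂_3, so H_2 = Z.

As a check, the Euler characteristic is 7 − 21 + 14 = 0, which agrees with 1 − 2 + 1 = 0.
(K is a triangulation of the torus T^2.)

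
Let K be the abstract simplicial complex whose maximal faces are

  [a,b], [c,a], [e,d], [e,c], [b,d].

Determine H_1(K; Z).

Order the vertices as a < b < c < d < e. Listing each simplex with vertices in this order, K has dimension 1 with simplices:

  0-simplices (5): a, b, c, d, e
  1-simplices (5): ab, ac, bd, ce, de

giving chain groups C_0 ≅ Z^5, C_1 ≅ Z^5.

The boundary map ∂_1: C_1 → C_0 maps an edge to its endpoints' difference, ∂[p,q] = q − p.
The resulting 5×5 matrix has rank 4, and its Smith normal form has invariant factors (1,1,1,1).

Now H_k = ker ∂_k / im ∂_{k+1}, so:

  H_1: rank ker ∂_1 − rank ∂_2 = (5 − 4) − 0 = 1, and there is no ∂_2, so H_1 = Z.

H_1 ≅ Z.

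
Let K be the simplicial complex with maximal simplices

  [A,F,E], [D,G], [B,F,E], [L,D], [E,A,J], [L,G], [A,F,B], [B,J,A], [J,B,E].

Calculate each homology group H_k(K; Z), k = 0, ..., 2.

H_0 = Z^2,  H_1 = Z,  H_2 = Z.

Take the total order A < B < D < E < F < G < J < L on the vertex set. Then K (dimension 2) consists of the simplices:

  0-simplices (8): A, B, D, E, F, G, J, L
  1-simplices (12): AB, AE, AF, AJ, BE, BF, BJ, DG, DL, EF, EJ, GL
  2-simplices (6): ABF, ABJ, AEF, AEJ, BEF, BEJ

so the chain groups are C_0 ≅ Z^8, C_1 ≅ Z^12, C_2 ≅ Z^6.

∂_1: C_1 → C_0 is given by ∂[p,q] = [q] − [p]. For instance
  ∂DL = L − D.
The resulting 8×12 matrix has rank 6, and its Smith normal form has invariant factors (1,1,1,1,1,1).

Boundary ∂_2: C_2 → C_1 acts by ∂[p,q,r] = [q,r] − [p,r] + [p,q]. For instance
  ∂AEJ = EJ − AJ + AE,
  ∂BEF = EF − BF + BE.
This gives a 12×6 integer matrix of rank 5; reducing to Smith normal form yields diagonal entries (1,1,1,1,1).

Now H_k = ker ∂_k / im ∂_{k+1}, so:

  H_0: rank C_0 − rank ∂_1 = 8 − 6 = 2, and the invariant factors of ∂_1 are all 1, so H_0 = Z^2.
  H_1: rank ker ∂_1 − rank ∂_2 = (12 − 6) − 5 = 1, and the invariant factors of ∂_2 are all 1, so H_1 = Z.
  H_2: rank ker ∂_2 − rank ∂_3 = (6 − 5) − 0 = 1, and there is no ∂_3, so H_2 = Z.

(K is a triangulation of the disjoint union of the circle S^1 and the 2-sphere S^2.)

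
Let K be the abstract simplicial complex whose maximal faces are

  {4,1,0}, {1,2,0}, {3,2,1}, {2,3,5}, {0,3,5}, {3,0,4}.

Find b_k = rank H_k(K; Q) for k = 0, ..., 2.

Take the total order 0 < 1 < 2 < 3 < 4 < 5 on the vertex set. Then K (dimension 2) consists of the simplices:

  0-simplices (6): [0], [1], [2], [3], [4], [5]
  1-simplices (12): [0,1], [0,2], [0,3], [0,4], [0,5], [1,2], [1,3], [1,4], [2,3], [2,5], [3,4], [3,5]
  2-simplices (6): [0,1,2], [0,1,4], [0,3,4], [0,3,5], [1,2,3], [2,3,5]

so the chain groups are C_0 ≅ Z^6, C_1 ≅ Z^12, C_2 ≅ Z^6.

The boundary map ∂_1: C_1 → C_0 sends each edge [p,q] (with p < q) to q − p. For instance
  ∂[3,5] = [5] − [3].
This gives a 6×12 integer matrix of rank 5; reducing to Smith normal form yields diagonal entries (1,1,1,1,1).

The boundary map ∂_2: C_2 → C_1 acts by ∂[p,q,r] = [q,r] − [p,r] + [p,q]. For instance
  ∂[1,2,3] = [2,3] − [1,3] + [1,2],
  ∂[0,3,5] = [3,5] − [0,5] + [0,3].
The resulting 12×6 matrix has rank 6, and its Smith normal form has invariant factors (1,1,1,1,1,1).

Reading off H_k = ker ∂_k / im ∂_{k+1}:

  H_0: rank C_0 − rank ∂_1 = 6 − 5 = 1, and the invariant factors of ∂_1 are all 1, so H_0 = Z.
  H_1: rank ker ∂_1 − rank ∂_2 = (12 − 5) − 6 = 1, and the invariant factors of ∂_2 are all 1, so H_1 = Z.
  H_2: rank ker ∂_2 − rank ∂_3 = (6 − 6) − 0 = 0, and there is no ∂_3, so H_2 = 0.

Hence the Betti numbers are b_0 = 1, b_1 = 1, b_2 = 0.

b_0 = 1, b_1 = 1, b_2 = 0.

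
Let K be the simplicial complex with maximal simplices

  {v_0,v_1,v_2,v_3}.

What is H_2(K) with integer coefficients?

H_2 ≅ 0.

Order the vertices as v_0 < v_1 < v_2 < v_3. Listing each simplex with vertices in this order, K has dimension 3 with simplices:

  0-simplices (4): [v_0], [v_1], [v_2], [v_3]
  1-simplices (6): [v_0,v_1], [v_0,v_2], [v_0,v_3], [v_1,v_2], [v_1,v_3], [v_2,v_3]
  2-simplices (4): [v_0,v_1,v_2], [v_0,v_1,v_3], [v_0,v_2,v_3], [v_1,v_2,v_3]
  3-simplices (1): [v_0,v_1,v_2,v_3]

giving chain groups C_0 ≅ Z^4, C_1 ≅ Z^6, C_2 ≅ Z^4, C_3 ≅ Z^1.

The boundary map ∂_1: C_1 → C_0 maps an edge to its endpoints' difference, ∂[p,q] = q − p. For instance
  ∂[v_2,v_3] = [v_3] − [v_2].
The 4×6 boundary matrix has rank 3 and Smith normal form diag(1,1,1).

∂_2: C_2 → C_1 sends each 2-simplex [p,q,r] to [q,r] − [p,r] + [p,q]. For instance
  ∂[v_1,v_2,v_3] = [v_2,v_3] − [v_1,v_3] + [v_1,v_2],
  ∂[v_0,v_2,v_3] = [v_2,v_3] − [v_0,v_3] + [v_0,v_2].
The 6×4 boundary matrix has rank 3 and Smith normal form diag(1,1,1).

∂_3: C_3 → C_2 sends each 3-simplex σ to the alternating sum Σ_i (−1)^i (σ with its i-th vertex removed). For instance
  ∂[v_0,v_1,v_2,v_3] = [v_1,v_2,v_3] − [v_0,v_2,v_3] + [v_0,v_1,v_3] − [v_0,v_1,v_2].
As a 4×1 matrix over Z this has rank 1, with invariant factors (1).

Now H_k = ker ∂_k / im ∂_{k+1}, so:

  H_2: rank ker ∂_2 − rank ∂_3 = (4 − 3) − 1 = 0, and the invariant factors of ∂_3 are all 1, so H_2 = 0.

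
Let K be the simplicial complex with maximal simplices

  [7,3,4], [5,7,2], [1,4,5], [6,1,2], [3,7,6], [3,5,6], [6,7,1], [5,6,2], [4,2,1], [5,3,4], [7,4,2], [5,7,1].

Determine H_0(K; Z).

We work with the vertex ordering 1 < 2 < 3 < 4 < 5 < 6 < 7. The simplices of K, each written with vertices in increasing order, are:

  0-simplices (7): [1], [2], [3], [4], [5], [6], [7]
  1-simplices (18): [1,2], [1,4], [1,5], [1,6], [1,7], [2,4], [2,5], [2,6], [2,7], [3,4], [3,5], [3,6], [3,7], [4,5], [4,7], [5,6], [5,7], [6,7]
  2-simplices (12): [1,2,4], [1,2,6], [1,4,5], [1,5,7], [1,6,7], [2,4,7], [2,5,6], [2,5,7], [3,4,5], [3,4,7], [3,5,6], [3,6,7]

Hence C_0 ≅ Z^7, C_1 ≅ Z^18, C_2 ≅ Z^12.

Boundary ∂_1: C_1 → C_0 maps an edge to its endpoints' difference, ∂[p,q] = q − p.
This gives a 7×18 integer matrix of rank 6; reducing to Smith normal form yields diagonal entries (1,1,1,1,1,1).

The boundary map ∂_2: C_2 → C_1 sends each 2-simplex [p,q,r] to [q,r] − [p,r] + [p,q]. For instance
  ∂[3,4,7] = [4,7] − [3,7] + [3,4],
  ∂[1,2,4] = [2,4] − [1,4] + [1,2].
The 18×12 boundary matrix has rank 12 and Smith normal form diag(1,1,1,1,1,1,1,1,1,1,1,2).

Now H_k = ker ∂_k / im ∂_{k+1}, so:

  H_0: rank C_0 − rank ∂_1 = 7 − 6 = 1, and the invariant factors of ∂_1 are all 1, so H_0 = Z.

H_0 ≅ Z.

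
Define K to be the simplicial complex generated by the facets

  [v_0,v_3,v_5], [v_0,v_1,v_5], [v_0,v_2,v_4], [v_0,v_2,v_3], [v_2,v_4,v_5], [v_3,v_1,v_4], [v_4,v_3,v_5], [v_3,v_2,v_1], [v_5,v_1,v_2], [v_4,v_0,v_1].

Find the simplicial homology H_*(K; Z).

H_0 ≅ Z,  H_1 ≅ Z/2,  H_2 = 0.

We work with the vertex ordering v_0 < v_1 < v_2 < v_3 < v_4 < v_5. The simplices of K, each written with vertices in increasing order, are:

  0-simplices (6): [v_0], [v_1], [v_2], [v_3], [v_4], [v_5]
  1-simplices (15): (15 of them)
  2-simplices (10): [v_0,v_1,v_4], [v_0,v_1,v_5], [v_0,v_2,v_3], [v_0,v_2,v_4], [v_0,v_3,v_5], [v_1,v_2,v_3], [v_1,v_2,v_5], [v_1,v_3,v_4], [v_2,v_4,v_5], [v_3,v_4,v_5]

Hence C_0 ≅ Z^6, C_1 ≅ Z^15, C_2 ≅ Z^10.

∂_1: C_1 → C_0 maps an edge to its endpoints' difference, ∂[p,q] = q − p. For instance
  ∂[v_1,v_4] = [v_4] − [v_1].
As a 6×15 matrix over Z this has rank 5, with invariant factors (1,1,1,1,1).

The boundary map ∂_2: C_2 → C_1 acts by ∂[p,q,r] = [q,r] − [p,r] + [p,q]. For instance
  ∂[v_3,v_4,v_5] = [v_4,v_5] − [v_3,v_5] + [v_3,v_4],
  ∂[v_0,v_2,v_3] = [v_2,v_3] − [v_0,v_3] + [v_0,v_2].
This gives a 15×10 integer matrix of rank 10; reducing to Smith normal form yields diagonal entries (1,1,1,1,1,1,1,1,1,2).

Computing H_k = (kernel of ∂_k) / (image of ∂_{k+1}):

  H_0: rank C_0 − rank ∂_1 = 6 − 5 = 1, and the invariant factors of ∂_1 are all 1, so H_0 = Z.
  H_1: rank ker ∂_1 − rank ∂_2 = (15 − 5) − 10 = 0, and ∂_2 has invariant factor 2 > 1, so H_1 = Z/2.
  H_2: rank ker ∂_2 − rank ∂_3 = (10 − 10) − 0 = 0, and there is no ∂_3, so H_2 = 0.

As a check, the Euler characteristic is 6 − 15 + 10 = 1, which agrees with 1 − 0 + 0 = 1.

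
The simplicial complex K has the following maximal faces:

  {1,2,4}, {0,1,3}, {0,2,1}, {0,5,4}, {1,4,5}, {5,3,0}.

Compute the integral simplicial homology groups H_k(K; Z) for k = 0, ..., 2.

H_0 = Z,  H_1 = Z,  H_2 = 0.

K has 6 vertices, 12 edges, 6 triangles.
rank ∂_0 = 0, rank ∂_1 = 5 ⇒ b_0 = 6 − 0 − 5 = 1; all invariant factors of ∂_1 are 1 so no torsion. So H_0 ≅ Z.
rank ∂_1 = 5, rank ∂_2 = 6 ⇒ b_1 = 12 − 5 − 6 = 1; all invariant factors of ∂_2 are 1 so no torsion. So H_1 ≅ Z.
rank ∂_2 = 6, rank ∂_3 = 0 ⇒ b_2 = 6 − 6 − 0 = 0. So H_2 ≅ 0.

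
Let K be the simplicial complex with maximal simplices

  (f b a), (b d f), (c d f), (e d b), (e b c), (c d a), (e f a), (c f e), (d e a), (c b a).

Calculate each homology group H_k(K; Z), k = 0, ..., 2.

K has 6 vertices, 15 edges, 10 triangles.
rank ∂_0 = 0, rank ∂_1 = 5 ⇒ b_0 = 6 − 0 − 5 = 1; all invariant factors of ∂_1 are 1 so no torsion. So H_0 = Z.
rank ∂_1 = 5, rank ∂_2 = 10 ⇒ b_1 = 15 − 5 − 10 = 0; ∂_2 has invariant factor(s) [2] giving torsion. So H_1 = Z/2.
rank ∂_2 = 10, rank ∂_3 = 0 ⇒ b_2 = 10 − 10 − 0 = 0. So H_2 = 0.

H_0 = Z,  H_1 = Z/2,  H_2 = 0.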